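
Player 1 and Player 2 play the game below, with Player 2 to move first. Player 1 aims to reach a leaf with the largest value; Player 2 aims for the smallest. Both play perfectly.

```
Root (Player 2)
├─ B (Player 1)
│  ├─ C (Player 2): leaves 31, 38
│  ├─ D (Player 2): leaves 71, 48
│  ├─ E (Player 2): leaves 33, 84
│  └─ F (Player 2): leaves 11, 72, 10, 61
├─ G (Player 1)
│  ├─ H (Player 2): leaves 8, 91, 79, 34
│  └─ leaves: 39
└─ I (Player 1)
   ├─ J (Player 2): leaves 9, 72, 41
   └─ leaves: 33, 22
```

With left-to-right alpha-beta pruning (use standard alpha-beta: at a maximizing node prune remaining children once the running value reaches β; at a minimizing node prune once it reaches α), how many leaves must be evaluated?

16

C [α=-∞,β=+∞]: v=31
D [α=31,β=+∞]: v=48
E [α=48,β=+∞]: v=33 after child 1 ≤ α → α-cutoff, skip 1
F [α=48,β=+∞]: v=11 after child 1 ≤ α → α-cutoff, skip 3
B [α=-∞,β=+∞]: v=48
H [α=-∞,β=48]: v=8
G [α=-∞,β=48]: v=39
J [α=-∞,β=39]: v=9
I [α=-∞,β=39]: v=33
Root [α=-∞,β=+∞]: v=33
Leaves evaluated: 16 of 20.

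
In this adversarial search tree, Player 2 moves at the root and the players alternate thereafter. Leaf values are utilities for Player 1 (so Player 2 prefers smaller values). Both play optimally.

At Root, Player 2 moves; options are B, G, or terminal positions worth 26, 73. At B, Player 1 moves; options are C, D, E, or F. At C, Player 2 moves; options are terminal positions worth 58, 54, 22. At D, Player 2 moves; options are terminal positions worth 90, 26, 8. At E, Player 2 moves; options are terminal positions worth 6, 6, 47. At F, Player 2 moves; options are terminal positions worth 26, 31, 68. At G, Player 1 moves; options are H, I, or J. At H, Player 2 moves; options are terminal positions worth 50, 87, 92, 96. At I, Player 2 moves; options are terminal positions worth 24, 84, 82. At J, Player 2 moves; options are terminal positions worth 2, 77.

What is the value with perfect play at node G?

50

H: min(50, 87, 92, 96) = 50
I: min(24, 84, 82) = 24
J: min(2, 77) = 2
G: max(50, 24, 2) = 50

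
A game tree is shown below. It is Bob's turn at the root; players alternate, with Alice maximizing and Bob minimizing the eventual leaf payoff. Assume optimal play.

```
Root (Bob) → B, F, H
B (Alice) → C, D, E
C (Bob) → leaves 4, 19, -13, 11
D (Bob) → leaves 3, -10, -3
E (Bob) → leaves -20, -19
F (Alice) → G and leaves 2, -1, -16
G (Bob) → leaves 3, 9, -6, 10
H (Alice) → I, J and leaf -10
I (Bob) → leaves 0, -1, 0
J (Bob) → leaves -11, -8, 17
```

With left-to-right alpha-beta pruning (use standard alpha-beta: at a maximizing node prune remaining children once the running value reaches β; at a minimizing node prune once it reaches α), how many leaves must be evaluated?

C [α=-∞,β=+∞]: v=-13
D [α=-13,β=+∞]: v=-10
E [α=-10,β=+∞]: v=-20 after child 1 ≤ α → α-cutoff, skip 1
B [α=-∞,β=+∞]: v=-10
G [α=-∞,β=-10]: v=-6
F [α=-∞,β=-10]: v=-6 after child 1 ≥ β → β-cutoff, skip 3
I [α=-∞,β=-10]: v=-1
H [α=-∞,β=-10]: v=-1 after child 1 ≥ β → β-cutoff, skip 2
Root [α=-∞,β=+∞]: v=-10
Leaves evaluated: 15 of 23.

15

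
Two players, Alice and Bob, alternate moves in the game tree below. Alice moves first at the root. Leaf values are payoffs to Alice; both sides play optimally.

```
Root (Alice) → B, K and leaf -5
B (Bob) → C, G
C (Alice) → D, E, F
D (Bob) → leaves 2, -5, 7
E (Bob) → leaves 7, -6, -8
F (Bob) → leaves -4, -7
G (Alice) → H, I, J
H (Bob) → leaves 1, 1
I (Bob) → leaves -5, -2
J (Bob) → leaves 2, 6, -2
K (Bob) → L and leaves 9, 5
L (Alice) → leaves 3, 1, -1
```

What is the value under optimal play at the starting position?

D (Bob): min(2, -5, 7) = -5
E (Bob): min(7, -6, -8) = -8
F (Bob): min(-4, -7) = -7
C (Alice): max(-5, -8, -7) = -5
H (Bob): min(1, 1) = 1
I (Bob): min(-5, -2) = -5
J (Bob): min(2, 6, -2) = -2
G (Alice): max(1, -5, -2) = 1
B (Bob): min(-5, 1) = -5
L (Alice): max(3, 1, -1) = 3
K (Bob): min(3, 9, 5) = 3
Root (Alice): max(-5, 3, -5) = 3

3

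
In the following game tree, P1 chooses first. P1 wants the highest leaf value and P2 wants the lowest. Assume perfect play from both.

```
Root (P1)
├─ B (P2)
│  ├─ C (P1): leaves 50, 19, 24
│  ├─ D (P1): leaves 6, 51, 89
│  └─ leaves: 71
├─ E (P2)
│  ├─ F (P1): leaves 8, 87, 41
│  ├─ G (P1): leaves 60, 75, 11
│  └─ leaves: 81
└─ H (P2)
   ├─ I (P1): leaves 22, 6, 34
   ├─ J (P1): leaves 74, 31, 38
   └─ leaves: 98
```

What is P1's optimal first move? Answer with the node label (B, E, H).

E

C (P1): max(50, 19, 24) = 50
D (P1): max(6, 51, 89) = 89
B (P2): min(50, 89, 71) = 50
F (P1): max(8, 87, 41) = 87
G (P1): max(60, 75, 11) = 75
E (P2): min(87, 75, 81) = 75
I (P1): max(22, 6, 34) = 34
J (P1): max(74, 31, 38) = 74
H (P2): min(34, 74, 98) = 34
Root (P1): max(50, 75, 34) = 75
P1 picks the child with the highest value: E (value 75).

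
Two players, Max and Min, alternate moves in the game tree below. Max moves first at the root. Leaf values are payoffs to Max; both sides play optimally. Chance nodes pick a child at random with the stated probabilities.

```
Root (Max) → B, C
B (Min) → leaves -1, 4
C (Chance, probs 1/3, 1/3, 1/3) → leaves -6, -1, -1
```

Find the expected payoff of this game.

-1

B (Min): min(-1, 4) = -1
C (Chance): 1/3·-6 + 1/3·-1 + 1/3·-1 = -2.67
Root (Max): max(-1, -2.67) = -1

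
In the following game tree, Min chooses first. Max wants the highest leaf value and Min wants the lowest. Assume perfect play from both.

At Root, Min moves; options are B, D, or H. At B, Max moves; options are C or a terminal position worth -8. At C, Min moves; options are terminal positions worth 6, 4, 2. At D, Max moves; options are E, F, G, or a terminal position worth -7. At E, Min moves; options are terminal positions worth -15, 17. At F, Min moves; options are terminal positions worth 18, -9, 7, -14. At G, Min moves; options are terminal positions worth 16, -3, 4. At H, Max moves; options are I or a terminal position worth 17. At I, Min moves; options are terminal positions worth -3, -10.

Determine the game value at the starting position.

-3

C (Min): min(6, 4, 2) = 2
B (Max): max(2, -8) = 2
E (Min): min(-15, 17) = -15
F (Min): min(18, -9, 7, -14) = -14
G (Min): min(16, -3, 4) = -3
D (Max): max(-15, -14, -3, -7) = -3
I (Min): min(-3, -10) = -10
H (Max): max(-10, 17) = 17
Root (Min): min(2, -3, 17) = -3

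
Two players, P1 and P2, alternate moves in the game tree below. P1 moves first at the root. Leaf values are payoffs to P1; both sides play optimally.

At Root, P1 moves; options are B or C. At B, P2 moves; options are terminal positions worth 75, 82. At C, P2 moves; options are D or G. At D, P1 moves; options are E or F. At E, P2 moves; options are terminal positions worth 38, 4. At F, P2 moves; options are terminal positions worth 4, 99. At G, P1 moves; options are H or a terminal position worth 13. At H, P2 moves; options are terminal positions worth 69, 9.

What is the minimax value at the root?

B (P2): min(75, 82) = 75
E (P2): min(38, 4) = 4
F (P2): min(4, 99) = 4
D (P1): max(4, 4) = 4
H (P2): min(69, 9) = 9
G (P1): max(9, 13) = 13
C (P2): min(4, 13) = 4
Root (P1): max(75, 4) = 75

75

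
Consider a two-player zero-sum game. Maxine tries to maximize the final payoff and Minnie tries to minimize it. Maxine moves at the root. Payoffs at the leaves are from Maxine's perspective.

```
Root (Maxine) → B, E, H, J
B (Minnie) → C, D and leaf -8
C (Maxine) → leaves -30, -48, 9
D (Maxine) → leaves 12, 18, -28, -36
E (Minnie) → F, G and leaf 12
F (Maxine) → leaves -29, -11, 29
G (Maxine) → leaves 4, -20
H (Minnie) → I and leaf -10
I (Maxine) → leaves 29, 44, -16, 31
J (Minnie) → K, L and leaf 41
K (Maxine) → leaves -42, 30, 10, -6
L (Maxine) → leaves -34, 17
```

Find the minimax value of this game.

C (Maxine): max(-30, -48, 9) = 9
D (Maxine): max(12, 18, -28, -36) = 18
B (Minnie): min(9, 18, -8) = -8
F (Maxine): max(-29, -11, 29) = 29
G (Maxine): max(4, -20) = 4
E (Minnie): min(29, 4, 12) = 4
I (Maxine): max(29, 44, -16, 31) = 44
H (Minnie): min(44, -10) = -10
K (Maxine): max(-42, 30, 10, -6) = 30
L (Maxine): max(-34, 17) = 17
J (Minnie): min(30, 17, 41) = 17
Root (Maxine): max(-8, 4, -10, 17) = 17

17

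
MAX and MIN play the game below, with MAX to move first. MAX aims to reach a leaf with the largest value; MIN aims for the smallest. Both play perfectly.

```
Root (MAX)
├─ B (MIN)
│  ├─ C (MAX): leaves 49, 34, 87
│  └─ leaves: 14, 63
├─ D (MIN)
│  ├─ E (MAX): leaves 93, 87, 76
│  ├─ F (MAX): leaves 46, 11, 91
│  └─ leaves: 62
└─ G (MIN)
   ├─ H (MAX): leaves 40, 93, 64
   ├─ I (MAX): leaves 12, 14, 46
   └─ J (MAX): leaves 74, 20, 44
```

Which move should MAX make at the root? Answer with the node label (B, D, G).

C (MAX): max(49, 34, 87) = 87
B (MIN): min(87, 14, 63) = 14
E (MAX): max(93, 87, 76) = 93
F (MAX): max(46, 11, 91) = 91
D (MIN): min(93, 91, 62) = 62
H (MAX): max(40, 93, 64) = 93
I (MAX): max(12, 14, 46) = 46
J (MAX): max(74, 20, 44) = 74
G (MIN): min(93, 46, 74) = 46
Root (MAX): max(14, 62, 46) = 62
MAX picks the child with the highest value: D (value 62).

D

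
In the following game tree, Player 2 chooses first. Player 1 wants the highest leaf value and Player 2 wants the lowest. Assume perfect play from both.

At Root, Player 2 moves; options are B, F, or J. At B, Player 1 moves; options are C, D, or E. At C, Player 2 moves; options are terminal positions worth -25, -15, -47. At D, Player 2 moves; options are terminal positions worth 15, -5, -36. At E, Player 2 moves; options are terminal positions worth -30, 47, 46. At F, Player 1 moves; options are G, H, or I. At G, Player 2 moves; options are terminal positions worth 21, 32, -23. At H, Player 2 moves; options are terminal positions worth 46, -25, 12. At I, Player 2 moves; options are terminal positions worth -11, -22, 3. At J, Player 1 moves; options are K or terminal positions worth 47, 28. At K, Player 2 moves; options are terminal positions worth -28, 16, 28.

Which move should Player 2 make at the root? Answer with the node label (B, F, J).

C (Player 2): min(-25, -15, -47) = -47
D (Player 2): min(15, -5, -36) = -36
E (Player 2): min(-30, 47, 46) = -30
B (Player 1): max(-47, -36, -30) = -30
G (Player 2): min(21, 32, -23) = -23
H (Player 2): min(46, -25, 12) = -25
I (Player 2): min(-11, -22, 3) = -22
F (Player 1): max(-23, -25, -22) = -22
K (Player 2): min(-28, 16, 28) = -28
J (Player 1): max(-28, 47, 28) = 47
Root (Player 2): min(-30, -22, 47) = -30
Player 2 picks the child with the lowest value: B (value -30).

B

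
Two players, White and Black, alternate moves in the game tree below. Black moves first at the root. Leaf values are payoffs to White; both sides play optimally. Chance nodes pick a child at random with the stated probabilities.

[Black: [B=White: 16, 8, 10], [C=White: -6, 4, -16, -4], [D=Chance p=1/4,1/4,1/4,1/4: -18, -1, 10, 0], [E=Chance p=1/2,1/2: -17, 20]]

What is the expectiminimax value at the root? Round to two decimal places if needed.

B (White): max(16, 8, 10) = 16
C (White): max(-6, 4, -16, -4) = 4
D (Chance): 1/4·-18 + 1/4·-1 + 1/4·10 + 1/4·0 = -2.25
E (Chance): 1/2·-17 + 1/2·20 = 1.5
Root (Black): min(16, 4, -2.25, 1.5) = -2.25

-2.25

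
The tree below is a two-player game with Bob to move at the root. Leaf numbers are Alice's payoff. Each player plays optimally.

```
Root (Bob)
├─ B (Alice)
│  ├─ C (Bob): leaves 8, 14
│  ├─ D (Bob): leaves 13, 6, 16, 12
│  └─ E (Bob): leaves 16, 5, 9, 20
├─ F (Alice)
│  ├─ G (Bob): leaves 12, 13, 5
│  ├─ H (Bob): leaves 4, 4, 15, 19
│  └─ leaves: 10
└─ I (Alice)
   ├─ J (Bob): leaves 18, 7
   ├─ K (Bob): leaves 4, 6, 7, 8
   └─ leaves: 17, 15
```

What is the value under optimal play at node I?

17

J: min(18, 7) = 7
K: min(4, 6, 7, 8) = 4
I: max(7, 4, 17, 15) = 17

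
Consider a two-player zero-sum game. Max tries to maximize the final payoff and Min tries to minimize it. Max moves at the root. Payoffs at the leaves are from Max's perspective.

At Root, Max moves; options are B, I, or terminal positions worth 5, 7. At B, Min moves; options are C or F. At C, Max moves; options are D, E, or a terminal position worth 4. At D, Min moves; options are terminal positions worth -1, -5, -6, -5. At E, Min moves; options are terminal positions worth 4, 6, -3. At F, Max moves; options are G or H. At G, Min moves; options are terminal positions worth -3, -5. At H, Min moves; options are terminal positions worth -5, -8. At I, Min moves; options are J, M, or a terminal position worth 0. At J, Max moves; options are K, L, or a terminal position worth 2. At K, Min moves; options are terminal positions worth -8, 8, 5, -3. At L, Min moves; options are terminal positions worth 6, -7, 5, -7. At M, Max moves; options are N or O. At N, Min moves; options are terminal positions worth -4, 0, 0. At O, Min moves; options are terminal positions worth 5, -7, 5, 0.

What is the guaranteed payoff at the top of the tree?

7

D (Min): min(-1, -5, -6, -5) = -6
E (Min): min(4, 6, -3) = -3
C (Max): max(-6, -3, 4) = 4
G (Min): min(-3, -5) = -5
H (Min): min(-5, -8) = -8
F (Max): max(-5, -8) = -5
B (Min): min(4, -5) = -5
K (Min): min(-8, 8, 5, -3) = -8
L (Min): min(6, -7, 5, -7) = -7
J (Max): max(-8, -7, 2) = 2
N (Min): min(-4, 0, 0) = -4
O (Min): min(5, -7, 5, 0) = -7
M (Max): max(-4, -7) = -4
I (Min): min(2, -4, 0) = -4
Root (Max): max(-5, -4, 5, 7) = 7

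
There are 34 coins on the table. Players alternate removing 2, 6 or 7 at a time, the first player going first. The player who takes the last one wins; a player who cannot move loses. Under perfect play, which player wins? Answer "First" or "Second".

First

W/L table (W = player to move can force a win):
i:   0  1  2  3  4  5  6  7  8  9 10 11 12 13 14 15 16 17 18 19 20 21 22 23 24 25 26 27 28 29 30 31 32 33 34
     L  L  W  W  L  L  W  W  W  L  W  W  W  L  L  W  W  L  L  W  W  W  L  W  W  W  L  L  W  W  L  L  W  W  W
Position 34 is W, so the first player wins.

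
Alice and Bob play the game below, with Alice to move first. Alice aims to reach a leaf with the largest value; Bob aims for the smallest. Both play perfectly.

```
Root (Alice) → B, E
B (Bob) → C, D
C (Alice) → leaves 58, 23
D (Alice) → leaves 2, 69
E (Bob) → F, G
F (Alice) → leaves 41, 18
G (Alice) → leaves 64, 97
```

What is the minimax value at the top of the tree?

58

C (Alice): max(58, 23) = 58
D (Alice): max(2, 69) = 69
B (Bob): min(58, 69) = 58
F (Alice): max(41, 18) = 41
G (Alice): max(64, 97) = 97
E (Bob): min(41, 97) = 41
Root (Alice): max(58, 41) = 58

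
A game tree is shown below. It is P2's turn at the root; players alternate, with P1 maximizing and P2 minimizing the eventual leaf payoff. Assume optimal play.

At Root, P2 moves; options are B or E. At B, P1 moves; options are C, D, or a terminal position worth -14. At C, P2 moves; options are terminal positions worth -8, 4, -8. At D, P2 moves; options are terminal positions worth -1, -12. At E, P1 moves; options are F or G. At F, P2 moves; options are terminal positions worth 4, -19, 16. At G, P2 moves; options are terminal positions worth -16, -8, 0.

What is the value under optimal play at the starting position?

C (P2): min(-8, 4, -8) = -8
D (P2): min(-1, -12) = -12
B (P1): max(-8, -12, -14) = -8
F (P2): min(4, -19, 16) = -19
G (P2): min(-16, -8, 0) = -16
E (P1): max(-19, -16) = -16
Root (P2): min(-8, -16) = -16

-16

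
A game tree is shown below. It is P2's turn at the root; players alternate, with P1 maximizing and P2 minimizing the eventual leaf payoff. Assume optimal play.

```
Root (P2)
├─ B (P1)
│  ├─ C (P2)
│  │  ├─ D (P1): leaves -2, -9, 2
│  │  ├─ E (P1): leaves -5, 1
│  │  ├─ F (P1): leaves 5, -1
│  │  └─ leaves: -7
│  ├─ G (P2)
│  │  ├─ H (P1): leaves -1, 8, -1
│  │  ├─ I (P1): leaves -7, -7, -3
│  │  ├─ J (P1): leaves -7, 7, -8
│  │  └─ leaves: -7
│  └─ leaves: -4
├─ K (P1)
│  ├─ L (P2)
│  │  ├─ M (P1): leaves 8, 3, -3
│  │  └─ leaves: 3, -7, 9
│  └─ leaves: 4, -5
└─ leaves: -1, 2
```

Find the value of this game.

D (P1): max(-2, -9, 2) = 2
E (P1): max(-5, 1) = 1
F (P1): max(5, -1) = 5
C (P2): min(2, 1, 5, -7) = -7
H (P1): max(-1, 8, -1) = 8
I (P1): max(-7, -7, -3) = -3
J (P1): max(-7, 7, -8) = 7
G (P2): min(8, -3, 7, -7) = -7
B (P1): max(-7, -7, -4) = -4
M (P1): max(8, 3, -3) = 8
L (P2): min(8, 3, -7, 9) = -7
K (P1): max(-7, 4, -5) = 4
Root (P2): min(-4, 4, -1, 2) = -4

-4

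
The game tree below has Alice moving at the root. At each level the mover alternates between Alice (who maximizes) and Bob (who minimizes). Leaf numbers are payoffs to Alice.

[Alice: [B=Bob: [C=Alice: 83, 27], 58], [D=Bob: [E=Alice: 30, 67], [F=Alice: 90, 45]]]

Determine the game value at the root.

67

C (Alice): max(83, 27) = 83
B (Bob): min(83, 58) = 58
E (Alice): max(30, 67) = 67
F (Alice): max(90, 45) = 90
D (Bob): min(67, 90) = 67
Root (Alice): max(58, 67) = 67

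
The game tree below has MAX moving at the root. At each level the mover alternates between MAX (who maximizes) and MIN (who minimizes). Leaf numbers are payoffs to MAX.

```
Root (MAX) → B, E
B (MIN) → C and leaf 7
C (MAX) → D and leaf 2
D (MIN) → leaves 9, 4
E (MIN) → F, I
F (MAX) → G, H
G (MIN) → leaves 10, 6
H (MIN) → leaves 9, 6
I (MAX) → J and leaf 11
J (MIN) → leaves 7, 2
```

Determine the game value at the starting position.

6

D (MIN): min(9, 4) = 4
C (MAX): max(4, 2) = 4
B (MIN): min(4, 7) = 4
G (MIN): min(10, 6) = 6
H (MIN): min(9, 6) = 6
F (MAX): max(6, 6) = 6
J (MIN): min(7, 2) = 2
I (MAX): max(2, 11) = 11
E (MIN): min(6, 11) = 6
Root (MAX): max(4, 6) = 6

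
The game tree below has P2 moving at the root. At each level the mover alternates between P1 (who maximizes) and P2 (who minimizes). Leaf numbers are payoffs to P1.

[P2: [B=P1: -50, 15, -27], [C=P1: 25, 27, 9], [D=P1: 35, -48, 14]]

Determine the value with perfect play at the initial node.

15

B (P1): max(-50, 15, -27) = 15
C (P1): max(25, 27, 9) = 27
D (P1): max(35, -48, 14) = 35
Root (P2): min(15, 27, 35) = 15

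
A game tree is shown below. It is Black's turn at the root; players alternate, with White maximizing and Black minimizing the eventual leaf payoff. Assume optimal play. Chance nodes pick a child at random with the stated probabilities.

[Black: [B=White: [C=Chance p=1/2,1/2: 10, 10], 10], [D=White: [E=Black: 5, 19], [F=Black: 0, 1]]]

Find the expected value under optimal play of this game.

5

C (Chance): 1/2·10 + 1/2·10 = 10
B (White): max(10, 10) = 10
E (Black): min(5, 19) = 5
F (Black): min(0, 1) = 0
D (White): max(5, 0) = 5
Root (Black): min(10, 5) = 5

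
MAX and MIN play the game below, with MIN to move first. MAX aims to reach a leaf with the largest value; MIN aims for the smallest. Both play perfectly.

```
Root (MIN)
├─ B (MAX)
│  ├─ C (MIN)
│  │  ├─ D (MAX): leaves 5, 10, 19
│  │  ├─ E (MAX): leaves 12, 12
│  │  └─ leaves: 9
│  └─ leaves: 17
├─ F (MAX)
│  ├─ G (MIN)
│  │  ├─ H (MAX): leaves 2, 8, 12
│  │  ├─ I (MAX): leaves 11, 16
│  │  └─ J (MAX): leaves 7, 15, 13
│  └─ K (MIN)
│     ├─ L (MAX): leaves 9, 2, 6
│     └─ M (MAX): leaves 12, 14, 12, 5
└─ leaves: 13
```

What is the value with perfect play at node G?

H: max(2, 8, 12) = 12
I: max(11, 16) = 16
J: max(7, 15, 13) = 15
G: min(12, 16, 15) = 12

12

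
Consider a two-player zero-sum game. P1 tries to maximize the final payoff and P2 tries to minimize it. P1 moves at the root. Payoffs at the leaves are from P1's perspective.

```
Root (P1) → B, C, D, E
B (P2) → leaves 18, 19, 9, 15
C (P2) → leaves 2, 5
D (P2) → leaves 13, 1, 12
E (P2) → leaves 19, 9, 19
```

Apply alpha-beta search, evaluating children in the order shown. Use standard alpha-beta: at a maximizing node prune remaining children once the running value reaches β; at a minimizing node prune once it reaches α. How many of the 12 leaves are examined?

B [α=-∞,β=+∞]: v=9
C [α=9,β=+∞]: v=2 after child 1 ≤ α → α-cutoff, skip 1
D [α=9,β=+∞]: v=1 after child 2 ≤ α → α-cutoff, skip 1
E [α=9,β=+∞]: v=9 after child 2 ≤ α → α-cutoff, skip 1
Root [α=-∞,β=+∞]: v=9
Leaves evaluated: 9 of 12.

9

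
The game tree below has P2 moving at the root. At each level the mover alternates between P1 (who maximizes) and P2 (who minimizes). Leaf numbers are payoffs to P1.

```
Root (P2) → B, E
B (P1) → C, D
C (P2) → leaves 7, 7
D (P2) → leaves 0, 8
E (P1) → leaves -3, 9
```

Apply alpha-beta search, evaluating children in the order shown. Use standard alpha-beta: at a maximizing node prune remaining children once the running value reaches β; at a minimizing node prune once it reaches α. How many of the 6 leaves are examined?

C [α=-∞,β=+∞]: v=7
D [α=7,β=+∞]: v=0 after child 1 ≤ α → α-cutoff, skip 1
B [α=-∞,β=+∞]: v=7
E [α=-∞,β=7]: v=9
Root [α=-∞,β=+∞]: v=7
Leaves evaluated: 5 of 6.

5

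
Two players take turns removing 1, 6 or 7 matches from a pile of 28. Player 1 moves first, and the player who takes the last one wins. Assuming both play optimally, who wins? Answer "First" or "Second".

Compute winning (W) and losing (L) positions by backward induction:
i:   0  1  2  3  4  5  6  7  8  9 10 11 12 13 14 15 16 17 18 19 20 21 22 23 24 25 26 27 28
     L  W  L  W  L  W  W  W  W  W  W  W  L  W  L  W  L  W  W  W  W  W  W  W  L  W  L  W  L
Position 28 is L, so the second player wins.

Second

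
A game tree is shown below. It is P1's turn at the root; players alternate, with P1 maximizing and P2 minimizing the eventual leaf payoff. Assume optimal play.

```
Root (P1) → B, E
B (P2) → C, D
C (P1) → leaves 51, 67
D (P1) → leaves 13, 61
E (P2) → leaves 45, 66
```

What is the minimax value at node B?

C: max(51, 67) = 67
D: max(13, 61) = 61
B: min(67, 61) = 61

61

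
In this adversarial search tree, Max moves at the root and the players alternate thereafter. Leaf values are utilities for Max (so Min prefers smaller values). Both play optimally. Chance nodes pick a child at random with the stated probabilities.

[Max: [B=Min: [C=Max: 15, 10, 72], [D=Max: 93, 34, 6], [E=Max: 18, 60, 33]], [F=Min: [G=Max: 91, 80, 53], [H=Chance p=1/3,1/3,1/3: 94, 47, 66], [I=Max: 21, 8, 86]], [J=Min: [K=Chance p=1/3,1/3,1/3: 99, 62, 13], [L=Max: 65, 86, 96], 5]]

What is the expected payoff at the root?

69

C (Max): max(15, 10, 72) = 72
D (Max): max(93, 34, 6) = 93
E (Max): max(18, 60, 33) = 60
B (Min): min(72, 93, 60) = 60
G (Max): max(91, 80, 53) = 91
H (Chance): 1/3·94 + 1/3·47 + 1/3·66 = 69
I (Max): max(21, 8, 86) = 86
F (Min): min(91, 69, 86) = 69
K (Chance): 1/3·99 + 1/3·62 + 1/3·13 = 58
L (Max): max(65, 86, 96) = 96
J (Min): min(58, 96, 5) = 5
Root (Max): max(60, 69, 5) = 69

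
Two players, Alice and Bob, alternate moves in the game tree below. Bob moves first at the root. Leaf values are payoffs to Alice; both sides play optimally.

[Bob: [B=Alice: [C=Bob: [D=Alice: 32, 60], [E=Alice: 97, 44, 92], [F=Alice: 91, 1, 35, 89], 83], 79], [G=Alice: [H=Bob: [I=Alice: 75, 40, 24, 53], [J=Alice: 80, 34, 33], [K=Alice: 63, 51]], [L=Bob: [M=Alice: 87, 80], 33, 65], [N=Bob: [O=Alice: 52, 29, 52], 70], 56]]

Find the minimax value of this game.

63

D (Alice): max(32, 60) = 60
E (Alice): max(97, 44, 92) = 97
F (Alice): max(91, 1, 35, 89) = 91
C (Bob): min(60, 97, 91, 83) = 60
B (Alice): max(60, 79) = 79
I (Alice): max(75, 40, 24, 53) = 75
J (Alice): max(80, 34, 33) = 80
K (Alice): max(63, 51) = 63
H (Bob): min(75, 80, 63) = 63
M (Alice): max(87, 80) = 87
L (Bob): min(87, 33, 65) = 33
O (Alice): max(52, 29, 52) = 52
N (Bob): min(52, 70) = 52
G (Alice): max(63, 33, 52, 56) = 63
Root (Bob): min(79, 63) = 63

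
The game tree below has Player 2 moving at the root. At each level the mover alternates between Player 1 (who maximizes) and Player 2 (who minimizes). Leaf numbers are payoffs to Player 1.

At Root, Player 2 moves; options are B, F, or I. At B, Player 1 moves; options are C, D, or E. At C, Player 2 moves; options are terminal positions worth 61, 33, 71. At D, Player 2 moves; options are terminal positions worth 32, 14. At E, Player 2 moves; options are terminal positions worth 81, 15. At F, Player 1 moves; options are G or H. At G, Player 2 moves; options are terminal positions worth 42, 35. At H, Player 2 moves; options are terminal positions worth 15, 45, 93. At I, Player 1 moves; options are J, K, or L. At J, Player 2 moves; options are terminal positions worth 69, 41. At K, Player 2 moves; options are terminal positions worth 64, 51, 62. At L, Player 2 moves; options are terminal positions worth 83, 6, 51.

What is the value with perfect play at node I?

51

J: min(69, 41) = 41
K: min(64, 51, 62) = 51
L: min(83, 6, 51) = 6
I: max(41, 51, 6) = 51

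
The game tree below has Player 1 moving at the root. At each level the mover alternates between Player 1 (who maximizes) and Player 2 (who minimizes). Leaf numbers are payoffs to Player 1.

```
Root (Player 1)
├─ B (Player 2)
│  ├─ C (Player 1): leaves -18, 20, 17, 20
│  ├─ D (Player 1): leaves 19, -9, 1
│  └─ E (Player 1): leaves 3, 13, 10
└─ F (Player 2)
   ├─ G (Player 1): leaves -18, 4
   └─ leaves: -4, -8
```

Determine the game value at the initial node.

13

C (Player 1): max(-18, 20, 17, 20) = 20
D (Player 1): max(19, -9, 1) = 19
E (Player 1): max(3, 13, 10) = 13
B (Player 2): min(20, 19, 13) = 13
G (Player 1): max(-18, 4) = 4
F (Player 2): min(4, -4, -8) = -8
Root (Player 1): max(13, -8) = 13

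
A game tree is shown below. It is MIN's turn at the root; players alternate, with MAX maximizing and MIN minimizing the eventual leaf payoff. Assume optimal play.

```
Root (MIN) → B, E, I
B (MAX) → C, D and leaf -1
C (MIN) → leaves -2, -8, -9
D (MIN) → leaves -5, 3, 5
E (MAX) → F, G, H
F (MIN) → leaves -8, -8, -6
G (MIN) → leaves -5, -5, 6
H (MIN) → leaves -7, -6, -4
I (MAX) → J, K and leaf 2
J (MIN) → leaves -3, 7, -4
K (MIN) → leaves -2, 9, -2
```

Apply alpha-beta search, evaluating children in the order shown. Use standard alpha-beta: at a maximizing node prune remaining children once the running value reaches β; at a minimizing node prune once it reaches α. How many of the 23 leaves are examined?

17

C [α=-∞,β=+∞]: v=-9
D [α=-9,β=+∞]: v=-5
B [α=-∞,β=+∞]: v=-1
F [α=-∞,β=-1]: v=-8
G [α=-8,β=-1]: v=-5
H [α=-5,β=-1]: v=-7 after child 1 ≤ α → α-cutoff, skip 2
E [α=-∞,β=-1]: v=-5
J [α=-∞,β=-5]: v=-4
I [α=-∞,β=-5]: v=-4 after child 1 ≥ β → β-cutoff, skip 2
Root [α=-∞,β=+∞]: v=-5
Leaves evaluated: 17 of 23.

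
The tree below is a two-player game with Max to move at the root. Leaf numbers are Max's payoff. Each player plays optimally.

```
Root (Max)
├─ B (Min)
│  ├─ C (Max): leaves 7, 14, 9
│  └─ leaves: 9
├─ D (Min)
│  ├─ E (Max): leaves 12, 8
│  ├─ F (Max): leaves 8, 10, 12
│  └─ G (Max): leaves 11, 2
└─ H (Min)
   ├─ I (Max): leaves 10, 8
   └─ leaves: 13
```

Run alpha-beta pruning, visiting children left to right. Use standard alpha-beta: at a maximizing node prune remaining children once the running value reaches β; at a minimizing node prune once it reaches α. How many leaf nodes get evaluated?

13

C [α=-∞,β=+∞]: v=14
B [α=-∞,β=+∞]: v=9
E [α=9,β=+∞]: v=12
F [α=9,β=12]: v=12
G [α=9,β=12]: v=11
D [α=9,β=+∞]: v=11
I [α=11,β=+∞]: v=10
H [α=11,β=+∞]: v=10 after child 1 ≤ α → α-cutoff, skip 1
Root [α=-∞,β=+∞]: v=11
Leaves evaluated: 13 of 14.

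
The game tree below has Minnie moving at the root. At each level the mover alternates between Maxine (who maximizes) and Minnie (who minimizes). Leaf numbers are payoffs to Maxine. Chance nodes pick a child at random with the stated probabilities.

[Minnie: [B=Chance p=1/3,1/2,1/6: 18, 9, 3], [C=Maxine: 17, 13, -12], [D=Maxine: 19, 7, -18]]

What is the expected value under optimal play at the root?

B (Chance): 1/3·18 + 1/2·9 + 1/6·3 = 11
C (Maxine): max(17, 13, -12) = 17
D (Maxine): max(19, 7, -18) = 19
Root (Minnie): min(11, 17, 19) = 11

11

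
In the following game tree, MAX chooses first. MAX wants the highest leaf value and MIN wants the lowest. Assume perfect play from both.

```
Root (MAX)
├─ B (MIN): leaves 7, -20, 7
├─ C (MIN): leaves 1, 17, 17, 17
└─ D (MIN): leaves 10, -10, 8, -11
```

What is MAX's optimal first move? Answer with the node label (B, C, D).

B (MIN): min(7, -20, 7) = -20
C (MIN): min(1, 17, 17, 17) = 1
D (MIN): min(10, -10, 8, -11) = -11
Root (MAX): max(-20, 1, -11) = 1
MAX picks the child with the highest value: C (value 1).

C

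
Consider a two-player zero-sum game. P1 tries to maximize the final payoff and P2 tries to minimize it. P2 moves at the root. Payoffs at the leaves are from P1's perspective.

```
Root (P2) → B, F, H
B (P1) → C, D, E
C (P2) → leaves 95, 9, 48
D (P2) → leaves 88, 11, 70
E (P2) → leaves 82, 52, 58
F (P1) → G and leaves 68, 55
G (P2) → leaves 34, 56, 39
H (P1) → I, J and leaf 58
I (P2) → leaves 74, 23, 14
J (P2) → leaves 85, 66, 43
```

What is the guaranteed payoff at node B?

C: min(95, 9, 48) = 9
D: min(88, 11, 70) = 11
E: min(82, 52, 58) = 52
B: max(9, 11, 52) = 52

52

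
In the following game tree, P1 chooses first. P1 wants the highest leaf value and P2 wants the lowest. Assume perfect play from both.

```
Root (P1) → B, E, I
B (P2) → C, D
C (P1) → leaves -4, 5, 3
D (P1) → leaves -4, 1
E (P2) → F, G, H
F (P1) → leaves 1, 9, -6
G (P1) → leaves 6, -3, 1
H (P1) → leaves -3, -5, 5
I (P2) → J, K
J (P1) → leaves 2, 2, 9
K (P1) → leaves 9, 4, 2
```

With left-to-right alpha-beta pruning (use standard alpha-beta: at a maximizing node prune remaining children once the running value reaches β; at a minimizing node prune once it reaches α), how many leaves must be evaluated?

18

C [α=-∞,β=+∞]: v=5
D [α=-∞,β=5]: v=1
B [α=-∞,β=+∞]: v=1
F [α=1,β=+∞]: v=9
G [α=1,β=9]: v=6
H [α=1,β=6]: v=5
E [α=1,β=+∞]: v=5
J [α=5,β=+∞]: v=9
K [α=5,β=9]: v=9 after child 1 ≥ β → β-cutoff, skip 2
I [α=5,β=+∞]: v=9
Root [α=-∞,β=+∞]: v=9
Leaves evaluated: 18 of 20.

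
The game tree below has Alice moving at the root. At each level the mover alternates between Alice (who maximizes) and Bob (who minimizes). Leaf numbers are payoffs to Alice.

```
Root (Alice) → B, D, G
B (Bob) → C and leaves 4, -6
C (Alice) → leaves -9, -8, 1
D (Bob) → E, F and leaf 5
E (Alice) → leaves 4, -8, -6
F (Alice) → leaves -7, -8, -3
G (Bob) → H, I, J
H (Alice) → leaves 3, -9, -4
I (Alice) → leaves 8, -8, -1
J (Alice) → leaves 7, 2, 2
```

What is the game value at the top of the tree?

C (Alice): max(-9, -8, 1) = 1
B (Bob): min(1, 4, -6) = -6
E (Alice): max(4, -8, -6) = 4
F (Alice): max(-7, -8, -3) = -3
D (Bob): min(4, -3, 5) = -3
H (Alice): max(3, -9, -4) = 3
I (Alice): max(8, -8, -1) = 8
J (Alice): max(7, 2, 2) = 7
G (Bob): min(3, 8, 7) = 3
Root (Alice): max(-6, -3, 3) = 3

3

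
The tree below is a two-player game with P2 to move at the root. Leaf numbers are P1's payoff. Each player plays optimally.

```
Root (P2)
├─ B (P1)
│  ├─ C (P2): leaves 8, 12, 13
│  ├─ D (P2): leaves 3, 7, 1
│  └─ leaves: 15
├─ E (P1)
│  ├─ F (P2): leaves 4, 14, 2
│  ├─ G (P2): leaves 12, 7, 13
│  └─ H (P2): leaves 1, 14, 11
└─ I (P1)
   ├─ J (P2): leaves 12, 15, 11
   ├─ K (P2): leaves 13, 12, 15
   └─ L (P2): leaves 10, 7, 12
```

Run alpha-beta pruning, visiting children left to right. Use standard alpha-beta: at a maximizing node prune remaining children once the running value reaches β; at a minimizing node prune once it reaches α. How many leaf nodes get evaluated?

15

C [α=-∞,β=+∞]: v=8
D [α=8,β=+∞]: v=3 after child 1 ≤ α → α-cutoff, skip 2
B [α=-∞,β=+∞]: v=15
F [α=-∞,β=15]: v=2
G [α=2,β=15]: v=7
H [α=7,β=15]: v=1 after child 1 ≤ α → α-cutoff, skip 2
E [α=-∞,β=15]: v=7
J [α=-∞,β=7]: v=11
I [α=-∞,β=7]: v=11 after child 1 ≥ β → β-cutoff, skip 2
Root [α=-∞,β=+∞]: v=7
Leaves evaluated: 15 of 25.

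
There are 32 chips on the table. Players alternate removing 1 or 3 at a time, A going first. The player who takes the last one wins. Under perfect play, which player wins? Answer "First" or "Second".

Second

Positions where the player to move wins (W) vs loses (L):
i:   0  1  2  3  4  5  6  7  8  9 10 11 12 13 14 15 16 17 18 19 20 21 22 23 24 25 26 27 28 29 30 31 32
     L  W  L  W  L  W  L  W  L  W  L  W  L  W  L  W  L  W  L  W  L  W  L  W  L  W  L  W  L  W  L  W  L
Position 32 is L, so the second player wins.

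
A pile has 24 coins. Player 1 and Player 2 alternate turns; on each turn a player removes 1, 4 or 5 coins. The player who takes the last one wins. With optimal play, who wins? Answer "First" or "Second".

W/L table (W = player to move can force a win):
i:   0  1  2  3  4  5  6  7  8  9 10 11 12 13 14 15 16 17 18 19 20 21 22 23 24
     L  W  L  W  W  W  W  W  L  W  L  W  W  W  W  W  L  W  L  W  W  W  W  W  L
Position 24 is L, so the second player wins.

Second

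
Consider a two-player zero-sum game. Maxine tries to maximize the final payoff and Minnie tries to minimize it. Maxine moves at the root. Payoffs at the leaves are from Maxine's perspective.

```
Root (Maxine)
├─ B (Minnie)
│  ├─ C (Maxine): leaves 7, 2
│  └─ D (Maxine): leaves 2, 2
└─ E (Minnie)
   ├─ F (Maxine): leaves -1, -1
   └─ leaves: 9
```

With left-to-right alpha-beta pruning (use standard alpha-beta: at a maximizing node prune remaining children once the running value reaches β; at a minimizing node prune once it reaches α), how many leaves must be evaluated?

C [α=-∞,β=+∞]: v=7
D [α=-∞,β=7]: v=2
B [α=-∞,β=+∞]: v=2
F [α=2,β=+∞]: v=-1
E [α=2,β=+∞]: v=-1 after child 1 ≤ α → α-cutoff, skip 1
Root [α=-∞,β=+∞]: v=2
Leaves evaluated: 6 of 7.

6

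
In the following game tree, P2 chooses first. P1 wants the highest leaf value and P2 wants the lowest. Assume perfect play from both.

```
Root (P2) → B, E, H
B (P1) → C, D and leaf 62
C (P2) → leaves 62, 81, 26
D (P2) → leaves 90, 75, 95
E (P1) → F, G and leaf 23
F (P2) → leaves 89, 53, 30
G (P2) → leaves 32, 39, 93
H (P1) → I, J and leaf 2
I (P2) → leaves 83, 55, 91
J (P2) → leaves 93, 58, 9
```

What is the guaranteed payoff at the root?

C (P2): min(62, 81, 26) = 26
D (P2): min(90, 75, 95) = 75
B (P1): max(26, 75, 62) = 75
F (P2): min(89, 53, 30) = 30
G (P2): min(32, 39, 93) = 32
E (P1): max(30, 32, 23) = 32
I (P2): min(83, 55, 91) = 55
J (P2): min(93, 58, 9) = 9
H (P1): max(55, 9, 2) = 55
Root (P2): min(75, 32, 55) = 32

32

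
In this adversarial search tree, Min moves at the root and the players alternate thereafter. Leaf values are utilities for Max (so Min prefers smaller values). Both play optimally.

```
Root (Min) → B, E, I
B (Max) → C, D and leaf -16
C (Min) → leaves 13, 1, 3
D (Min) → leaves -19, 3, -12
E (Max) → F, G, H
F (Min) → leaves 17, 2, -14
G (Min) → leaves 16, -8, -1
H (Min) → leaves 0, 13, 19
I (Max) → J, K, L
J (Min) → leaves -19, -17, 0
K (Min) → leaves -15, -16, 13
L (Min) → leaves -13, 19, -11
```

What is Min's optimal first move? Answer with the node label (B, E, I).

I

C (Min): min(13, 1, 3) = 1
D (Min): min(-19, 3, -12) = -19
B (Max): max(1, -19, -16) = 1
F (Min): min(17, 2, -14) = -14
G (Min): min(16, -8, -1) = -8
H (Min): min(0, 13, 19) = 0
E (Max): max(-14, -8, 0) = 0
J (Min): min(-19, -17, 0) = -19
K (Min): min(-15, -16, 13) = -16
L (Min): min(-13, 19, -11) = -13
I (Max): max(-19, -16, -13) = -13
Root (Min): min(1, 0, -13) = -13
Min picks the child with the lowest value: I (value -13).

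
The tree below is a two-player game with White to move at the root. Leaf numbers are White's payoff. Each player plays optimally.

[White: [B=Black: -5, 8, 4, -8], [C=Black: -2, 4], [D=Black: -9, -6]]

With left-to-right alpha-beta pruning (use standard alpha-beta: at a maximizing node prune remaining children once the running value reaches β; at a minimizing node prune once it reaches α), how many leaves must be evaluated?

7

B [α=-∞,β=+∞]: v=-8
C [α=-8,β=+∞]: v=-2
D [α=-2,β=+∞]: v=-9 after child 1 ≤ α → α-cutoff, skip 1
Root [α=-∞,β=+∞]: v=-2
Leaves evaluated: 7 of 8.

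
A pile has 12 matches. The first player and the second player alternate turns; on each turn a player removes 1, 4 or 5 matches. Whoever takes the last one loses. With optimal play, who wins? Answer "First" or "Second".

First

W/L table (W = player to move can force a win):
i:   0  1  2  3  4  5  6  7  8  9 10 11 12
     W  L  W  L  W  W  W  W  W  L  W  L  W
Position 12 is W, so the first player wins.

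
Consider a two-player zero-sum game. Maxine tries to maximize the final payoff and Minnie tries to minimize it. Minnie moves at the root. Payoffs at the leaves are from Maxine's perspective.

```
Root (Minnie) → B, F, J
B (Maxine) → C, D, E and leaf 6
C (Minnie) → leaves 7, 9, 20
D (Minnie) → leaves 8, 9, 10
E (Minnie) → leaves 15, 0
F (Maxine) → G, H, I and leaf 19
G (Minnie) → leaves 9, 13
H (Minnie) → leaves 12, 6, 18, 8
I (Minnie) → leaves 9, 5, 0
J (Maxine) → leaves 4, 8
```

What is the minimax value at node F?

19

G: min(9, 13) = 9
H: min(12, 6, 18, 8) = 6
I: min(9, 5, 0) = 0
F: max(9, 6, 0, 19) = 19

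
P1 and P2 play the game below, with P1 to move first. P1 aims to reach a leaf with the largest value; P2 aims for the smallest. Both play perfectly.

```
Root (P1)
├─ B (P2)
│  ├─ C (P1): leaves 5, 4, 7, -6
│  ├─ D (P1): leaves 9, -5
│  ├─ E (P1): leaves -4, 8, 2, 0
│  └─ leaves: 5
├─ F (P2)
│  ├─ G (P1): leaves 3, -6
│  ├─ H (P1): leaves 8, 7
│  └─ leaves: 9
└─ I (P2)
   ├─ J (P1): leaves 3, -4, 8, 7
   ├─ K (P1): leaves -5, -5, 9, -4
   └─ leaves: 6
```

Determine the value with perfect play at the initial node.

C (P1): max(5, 4, 7, -6) = 7
D (P1): max(9, -5) = 9
E (P1): max(-4, 8, 2, 0) = 8
B (P2): min(7, 9, 8, 5) = 5
G (P1): max(3, -6) = 3
H (P1): max(8, 7) = 8
F (P2): min(3, 8, 9) = 3
J (P1): max(3, -4, 8, 7) = 8
K (P1): max(-5, -5, 9, -4) = 9
I (P2): min(8, 9, 6) = 6
Root (P1): max(5, 3, 6) = 6

6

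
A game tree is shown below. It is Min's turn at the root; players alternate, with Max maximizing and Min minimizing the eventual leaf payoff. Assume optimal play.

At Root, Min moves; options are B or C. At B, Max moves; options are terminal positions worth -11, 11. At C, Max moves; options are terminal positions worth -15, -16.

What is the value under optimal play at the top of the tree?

-15

B (Max): max(-11, 11) = 11
C (Max): max(-15, -16) = -15
Root (Min): min(11, -15) = -15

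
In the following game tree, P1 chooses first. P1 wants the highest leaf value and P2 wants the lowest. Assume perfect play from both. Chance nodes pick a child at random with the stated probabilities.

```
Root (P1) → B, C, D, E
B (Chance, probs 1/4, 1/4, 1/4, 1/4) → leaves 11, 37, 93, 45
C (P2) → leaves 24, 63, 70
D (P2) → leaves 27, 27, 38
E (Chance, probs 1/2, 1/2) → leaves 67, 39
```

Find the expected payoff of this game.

B (Chance): 1/4·11 + 1/4·37 + 1/4·93 + 1/4·45 = 46.5
C (P2): min(24, 63, 70) = 24
D (P2): min(27, 27, 38) = 27
E (Chance): 1/2·67 + 1/2·39 = 53
Root (P1): max(46.5, 24, 27, 53) = 53

53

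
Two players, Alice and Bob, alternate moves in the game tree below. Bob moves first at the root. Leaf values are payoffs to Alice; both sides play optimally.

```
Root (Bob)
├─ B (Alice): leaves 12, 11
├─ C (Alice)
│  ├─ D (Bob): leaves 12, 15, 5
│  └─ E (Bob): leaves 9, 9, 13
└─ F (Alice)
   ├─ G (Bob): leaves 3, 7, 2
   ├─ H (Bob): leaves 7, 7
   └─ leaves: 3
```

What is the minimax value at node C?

D: min(12, 15, 5) = 5
E: min(9, 9, 13) = 9
C: max(5, 9) = 9

9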